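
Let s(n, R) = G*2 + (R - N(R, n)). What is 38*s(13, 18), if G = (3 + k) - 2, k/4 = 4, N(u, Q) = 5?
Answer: 1786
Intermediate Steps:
k = 16 (k = 4*4 = 16)
G = 17 (G = (3 + 16) - 2 = 19 - 2 = 17)
s(n, R) = 29 + R (s(n, R) = 17*2 + (R - 1*5) = 34 + (R - 5) = 34 + (-5 + R) = 29 + R)
38*s(13, 18) = 38*(29 + 18) = 38*47 = 1786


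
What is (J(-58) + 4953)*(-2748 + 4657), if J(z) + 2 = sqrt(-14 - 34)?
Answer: 9451459 + 7636*I*sqrt(3) ≈ 9.4515e+6 + 13226.0*I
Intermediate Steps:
J(z) = -2 + 4*I*sqrt(3) (J(z) = -2 + sqrt(-14 - 34) = -2 + sqrt(-48) = -2 + 4*I*sqrt(3))
(J(-58) + 4953)*(-2748 + 4657) = ((-2 + 4*I*sqrt(3)) + 4953)*(-2748 + 4657) = (4951 + 4*I*sqrt(3))*1909 = 9451459 + 7636*I*sqrt(3)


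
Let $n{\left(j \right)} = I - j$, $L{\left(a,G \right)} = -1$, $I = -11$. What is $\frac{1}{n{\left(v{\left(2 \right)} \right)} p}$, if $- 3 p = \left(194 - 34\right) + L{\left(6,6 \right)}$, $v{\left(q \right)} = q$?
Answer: $\frac{1}{689} \approx 0.0014514$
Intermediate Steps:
$n{\left(j \right)} = -11 - j$
$p = -53$ ($p = - \frac{\left(194 - 34\right) - 1}{3} = - \frac{160 - 1}{3} = \left(- \frac{1}{3}\right) 159 = -53$)
$\frac{1}{n{\left(v{\left(2 \right)} \right)} p} = \frac{1}{\left(-11 - 2\right) \left(-53\right)} = \frac{1}{\left(-13\right) \left(-53\right)} = \frac{1}{689}$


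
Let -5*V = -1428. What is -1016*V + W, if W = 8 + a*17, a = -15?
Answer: -1452083/5 ≈ -2.9042e+5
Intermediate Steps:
V = 1428/5 (V = -1/5*(-1428) = 1428/5 ≈ 285.60)
W = -247 (W = 8 - 15*17 = 8 - 255 = -247)
-1016*V + W = -1016*1428/5 - 247 = -1450848/5 - 247 = -1452083/5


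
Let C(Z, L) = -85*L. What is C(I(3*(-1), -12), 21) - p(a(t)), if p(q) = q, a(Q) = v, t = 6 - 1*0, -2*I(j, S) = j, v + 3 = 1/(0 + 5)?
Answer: -8911/5 ≈ -1782.2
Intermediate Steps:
v = -14/5 (v = -3 + 1/(0 + 5) = -3 + 1/5 = -14/5 ≈ -2.8000)
I(j, S) = -j/2
t = 6 (t = 6 + 0 = 6)
a(Q) = -14/5
C(I(3*(-1), -12), 21) - p(a(t)) = -85*21 - 1*(-14/5) = -1785 + 14/5 = -8911/5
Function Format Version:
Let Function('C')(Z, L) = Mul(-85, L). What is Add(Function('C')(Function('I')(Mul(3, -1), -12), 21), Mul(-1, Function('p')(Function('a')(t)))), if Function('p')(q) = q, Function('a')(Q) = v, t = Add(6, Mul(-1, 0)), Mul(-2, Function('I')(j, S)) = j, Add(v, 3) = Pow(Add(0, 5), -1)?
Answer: Rational(-8911, 5) ≈ -1782.2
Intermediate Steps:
v = Rational(-14, 5) (v = Add(-3, Pow(Add(0, 5), -1)) = Add(-3, Pow(5, -1)) = Add(-3, Rational(1, 5)) = Rational(-14, 5) ≈ -2.8000)
Function('I')(j, S) = Mul(Rational(-1, 2), j)
t = 6 (t = Add(6, 0) = 6)
Function('a')(Q) = Rational(-14, 5)
Add(Function('C')(Function('I')(Mul(3, -1), -12), 21), Mul(-1, Function('p')(Function('a')(t)))) = Add(Mul(-85, 21), Mul(-1, Rational(-14, 5))) = Add(-1785, Rational(14, 5)) = Rational(-8911, 5)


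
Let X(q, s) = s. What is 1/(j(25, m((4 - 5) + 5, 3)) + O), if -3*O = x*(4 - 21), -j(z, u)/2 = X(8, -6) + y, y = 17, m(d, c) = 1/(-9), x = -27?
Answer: -1/175 ≈ -0.0057143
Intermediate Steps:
m(d, c) = -1/9
j(z, u) = -22 (j(z, u) = -2*(-6 + 17) = -2*11 = -22)
O = -153 (O = -(-9)*(4 - 21) = -(-9)*(-17) = -1/3*459 = -153)
1/(j(25, m((4 - 5) + 5, 3)) + O) = 1/(-22 - 153) = 1/(-175) = -1/175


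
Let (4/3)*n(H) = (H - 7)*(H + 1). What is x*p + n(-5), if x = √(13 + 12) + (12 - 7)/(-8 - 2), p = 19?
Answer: 243/2 ≈ 121.50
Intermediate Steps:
n(H) = 3*(1 + H)*(-7 + H)/4 (n(H) = 3*((H - 7)*(H + 1))/4 = 3*((-7 + H)*(1 + H))/4 = 3*((1 + H)*(-7 + H))/4 = 3*(1 + H)*(-7 + H)/4)
x = 9/2 (x = √25 + 5/(-10) = 5 + 5*(-⅒) = 5 - ½ = 9/2 ≈ 4.5000)
x*p + n(-5) = (9/2)*19 + (-21/4 - 9/2*(-5) + (¾)*(-5)²) = 171/2 + (-21/4 + 45/2 + (¾)*25) = 171/2 + (-21/4 + 45/2 + 75/4) = 171/2 + 36 = 243/2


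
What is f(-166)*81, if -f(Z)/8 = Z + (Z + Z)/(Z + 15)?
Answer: 16027632/151 ≈ 1.0614e+5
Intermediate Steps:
f(Z) = -8*Z - 16*Z/(15 + Z) (f(Z) = -8*(Z + (Z + Z)/(Z + 15)) = -8*(Z + (2*Z)/(15 + Z)) = -8*(Z + 2*Z/(15 + Z)) = -8*Z - 16*Z/(15 + Z))
f(-166)*81 = -8*(-166)*(17 - 166)/(15 - 166)*81 = -8*(-166)*(-149)/(-151)*81 = -8*(-166)*(-1/151)*(-149)*81 = (197872/151)*81 = 16027632/151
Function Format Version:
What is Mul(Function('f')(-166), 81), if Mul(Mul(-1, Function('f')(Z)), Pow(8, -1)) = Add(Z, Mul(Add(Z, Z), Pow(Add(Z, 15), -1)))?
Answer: Rational(16027632, 151) ≈ 1.0614e+5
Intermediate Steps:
Function('f')(Z) = Add(Mul(-8, Z), Mul(-16, Z, Pow(Add(15, Z), -1))) (Function('f')(Z) = Mul(-8, Add(Z, Mul(Add(Z, Z), Pow(Add(Z, 15), -1)))) = Mul(-8, Add(Z, Mul(Mul(2, Z), Pow(Add(15, Z), -1)))) = Mul(-8, Add(Z, Mul(2, Z, Pow(Add(15, Z), -1)))) = Add(Mul(-8, Z), Mul(-16, Z, Pow(Add(15, Z), -1))))
Mul(Function('f')(-166), 81) = Mul(Mul(-8, -166, Pow(Add(15, -166), -1), Add(17, -166)), 81) = Mul(Mul(-8, -166, Pow(-151, -1), -149), 81) = Mul(Mul(-8, -166, Rational(-1, 151), -149), 81) = Mul(Rational(197872, 151), 81) = Rational(16027632, 151)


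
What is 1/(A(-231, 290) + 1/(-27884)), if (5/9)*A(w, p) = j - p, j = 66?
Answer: -139420/56214149 ≈ -0.0024802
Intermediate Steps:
A(w, p) = 594/5 - 9*p/5 (A(w, p) = 9*(66 - p)/5 = 594/5 - 9*p/5)
1/(A(-231, 290) + 1/(-27884)) = 1/((594/5 - 9/5*290) + 1/(-27884)) = 1/((594/5 - 522) - 1/27884) = 1/(-2016/5 - 1/27884) = 1/(-56214149/139420) = -139420/56214149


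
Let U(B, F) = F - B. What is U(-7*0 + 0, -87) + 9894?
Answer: 9807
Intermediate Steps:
U(-7*0 + 0, -87) + 9894 = (-87 - (-7*0 + 0)) + 9894 = (-87 - (0 + 0)) + 9894 = (-87 - 1*0) + 9894 = (-87 + 0) + 9894 = -87 + 9894 = 9807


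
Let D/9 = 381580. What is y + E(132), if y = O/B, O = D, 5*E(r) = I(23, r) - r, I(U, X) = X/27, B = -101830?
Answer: -27103342/458235 ≈ -59.147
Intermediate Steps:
I(U, X) = X/27 (I(U, X) = X*(1/27) = X/27)
D = 3434220 (D = 9*381580 = 3434220)
E(r) = -26*r/135 (E(r) = (r/27 - r)/5 = (-26*r/27)/5 = -26*r/135)
O = 3434220
y = -343422/10183 (y = 3434220/(-101830) = 3434220*(-1/101830) = -343422/10183 ≈ -33.725)
y + E(132) = -343422/10183 - 26/135*132 = -343422/10183 - 1144/45 = -27103342/458235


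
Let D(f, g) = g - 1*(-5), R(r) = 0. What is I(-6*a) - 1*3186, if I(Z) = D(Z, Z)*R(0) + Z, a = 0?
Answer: -3186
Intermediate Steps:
D(f, g) = 5 + g (D(f, g) = g + 5 = 5 + g)
I(Z) = Z (I(Z) = (5 + Z)*0 + Z = 0 + Z = Z)
I(-6*a) - 1*3186 = -6*0 - 1*3186 = 0 - 3186 = -3186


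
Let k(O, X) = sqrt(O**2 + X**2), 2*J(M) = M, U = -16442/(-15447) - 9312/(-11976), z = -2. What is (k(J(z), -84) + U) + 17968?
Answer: 138512494298/7708053 + sqrt(7057) ≈ 18054.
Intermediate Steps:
U = 14197994/7708053 (U = -16442*(-1/15447) - 9312*(-1/11976) = 16442/15447 + 388/499 = 14197994/7708053 ≈ 1.8420)
J(M) = M/2
(k(J(z), -84) + U) + 17968 = (sqrt(((1/2)*(-2))**2 + (-84)**2) + 14197994/7708053) + 17968 = (sqrt((-1)**2 + 7056) + 14197994/7708053) + 17968 = (sqrt(1 + 7056) + 14197994/7708053) + 17968 = (sqrt(7057) + 14197994/7708053) + 17968 = (14197994/7708053 + sqrt(7057)) + 17968 = 138512494298/7708053 + sqrt(7057)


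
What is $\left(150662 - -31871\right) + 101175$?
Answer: $283708$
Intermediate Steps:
$\left(150662 - -31871\right) + 101175 = \left(150662 + 31871\right) + 101175 = 182533 + 101175 = 283708$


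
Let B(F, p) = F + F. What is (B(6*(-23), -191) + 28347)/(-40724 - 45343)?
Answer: -3119/9563 ≈ -0.32615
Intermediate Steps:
B(F, p) = 2*F
(B(6*(-23), -191) + 28347)/(-40724 - 45343) = (2*(6*(-23)) + 28347)/(-40724 - 45343) = (2*(-138) + 28347)/(-86067) = (-276 + 28347)*(-1/86067) = 28071*(-1/86067) = -3119/9563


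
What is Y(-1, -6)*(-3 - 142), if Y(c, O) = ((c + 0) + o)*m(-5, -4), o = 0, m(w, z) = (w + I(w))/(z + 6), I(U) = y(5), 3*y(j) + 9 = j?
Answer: -2755/6 ≈ -459.17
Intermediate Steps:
y(j) = -3 + j/3
I(U) = -4/3 (I(U) = -3 + (⅓)*5 = -3 + 5/3 = -4/3)
m(w, z) = (-4/3 + w)/(6 + z) (m(w, z) = (w - 4/3)/(z + 6) = (-4/3 + w)/(6 + z))
Y(c, O) = -19*c/6 (Y(c, O) = ((c + 0) + 0)*((-4/3 - 5)/(6 - 4)) = (c + 0)*(-19/3/2) = c*((½)*(-19/3)) = c*(-19/6) = -19*c/6)
Y(-1, -6)*(-3 - 142) = (-19/6*(-1))*(-3 - 142) = (19/6)*(-145) = -2755/6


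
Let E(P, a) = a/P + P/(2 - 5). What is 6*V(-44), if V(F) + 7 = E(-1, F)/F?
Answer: -1057/22 ≈ -48.045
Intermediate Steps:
E(P, a) = -P/3 + a/P (E(P, a) = a/P + P/(-3) = a/P + P*(-⅓) = a/P - P/3 = -P/3 + a/P)
V(F) = -7 + (⅓ - F)/F (V(F) = -7 + (-⅓*(-1) + F/(-1))/F = -7 + (⅓ + F*(-1))/F = -7 + (⅓ - F)/F)
6*V(-44) = 6*(-8 + (⅓)/(-44)) = 6*(-8 + (⅓)*(-1/44)) = 6*(-8 - 1/132) = 6*(-1057/132) = -1057/22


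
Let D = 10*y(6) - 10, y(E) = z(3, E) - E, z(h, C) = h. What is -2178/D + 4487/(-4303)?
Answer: 4596227/86060 ≈ 53.407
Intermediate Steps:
y(E) = 3 - E
D = -40 (D = 10*(3 - 1*6) - 10 = 10*(3 - 6) - 10 = 10*(-3) - 10 = -30 - 10 = -40)
-2178/D + 4487/(-4303) = -2178/(-40) + 4487/(-4303) = -2178*(-1/40) + 4487*(-1/4303) = 1089/20 - 4487/4303 = 4596227/86060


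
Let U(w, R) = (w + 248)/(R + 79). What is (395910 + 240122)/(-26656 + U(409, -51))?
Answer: -17808896/745711 ≈ -23.882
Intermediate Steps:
U(w, R) = (248 + w)/(79 + R)
(395910 + 240122)/(-26656 + U(409, -51)) = (395910 + 240122)/(-26656 + (248 + 409)/(79 - 51)) = 636032/(-26656 + 657/28) = 636032/(-745711/28) = 636032*(-28/745711) = -17808896/745711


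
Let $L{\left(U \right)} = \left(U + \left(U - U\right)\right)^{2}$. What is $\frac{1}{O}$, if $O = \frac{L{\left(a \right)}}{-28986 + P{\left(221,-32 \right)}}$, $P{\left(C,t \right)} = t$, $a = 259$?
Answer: $- \frac{29018}{67081} \approx -0.43258$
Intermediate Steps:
$L{\left(U \right)} = U^{2}$ ($L{\left(U \right)} = \left(U + 0\right)^{2} = U^{2}$)
$O = - \frac{67081}{29018}$ ($O = \frac{259^{2}}{-28986 - 32} = \frac{67081}{-29018} = 67081 \left(- \frac{1}{29018}\right) = - \frac{67081}{29018} \approx -2.3117$)
$\frac{1}{O} = \frac{1}{- \frac{67081}{29018}} = - \frac{29018}{67081}$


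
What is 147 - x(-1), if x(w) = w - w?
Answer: 147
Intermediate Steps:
x(w) = 0
147 - x(-1) = 147 - 1*0 = 147 + 0 = 147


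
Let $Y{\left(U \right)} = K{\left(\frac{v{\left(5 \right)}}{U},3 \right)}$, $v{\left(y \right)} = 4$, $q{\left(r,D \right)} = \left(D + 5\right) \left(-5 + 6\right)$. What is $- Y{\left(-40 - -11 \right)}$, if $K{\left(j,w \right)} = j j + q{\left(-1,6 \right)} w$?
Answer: $- \frac{27769}{841} \approx -33.019$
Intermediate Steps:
$q{\left(r,D \right)} = 5 + D$ ($q{\left(r,D \right)} = \left(5 + D\right) 1 = 5 + D$)
$K{\left(j,w \right)} = j^{2} + 11 w$ ($K{\left(j,w \right)} = j j + \left(5 + 6\right) w = j^{2} + 11 w$)
$Y{\left(U \right)} = 33 + \frac{16}{U^{2}}$ ($Y{\left(U \right)} = \left(\frac{4}{U}\right)^{2} + 11 \cdot 3 = \frac{16}{U^{2}} + 33 = 33 + \frac{16}{U^{2}}$)
$- Y{\left(-40 - -11 \right)} = - (33 + \frac{16}{\left(-40 - -11\right)^{2}}) = - (33 + \frac{16}{\left(-40 + 11\right)^{2}}) = - (33 + \frac{16}{841}) = \left(-1\right) \frac{27769}{841} = - \frac{27769}{841}$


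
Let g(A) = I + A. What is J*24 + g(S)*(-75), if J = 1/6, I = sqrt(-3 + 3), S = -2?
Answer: 154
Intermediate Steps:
I = 0 (I = sqrt(0) = 0)
g(A) = A (g(A) = 0 + A = A)
J = 1/6 ≈ 0.16667
J*24 + g(S)*(-75) = (1/6)*24 - 2*(-75) = 4 + 150 = 154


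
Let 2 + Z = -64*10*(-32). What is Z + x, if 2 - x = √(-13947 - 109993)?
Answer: 20480 - 2*I*√30985 ≈ 20480.0 - 352.05*I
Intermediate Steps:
Z = 20478 (Z = -2 - 64*10*(-32) = -2 - 640*(-32) = -2 + 20480 = 20478)
x = 2 - 2*I*√30985 (x = 2 - √(-13947 - 109993) = 2 - √(-123940) = 2 - 2*I*√30985 ≈ 2.0 - 352.05*I)
Z + x = 20478 + (2 - 2*I*√30985) = 20480 - 2*I*√30985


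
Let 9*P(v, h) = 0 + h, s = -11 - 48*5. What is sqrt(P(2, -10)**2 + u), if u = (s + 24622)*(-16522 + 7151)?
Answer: I*sqrt(18498831821)/9 ≈ 15112.0*I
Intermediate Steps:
s = -251 (s = -11 - 240 = -251)
P(v, h) = h/9 (P(v, h) = (0 + h)/9 = h/9)
u = -228380641 (u = (-251 + 24622)*(-16522 + 7151) = 24371*(-9371) = -228380641)
sqrt(P(2, -10)**2 + u) = sqrt(((1/9)*(-10))**2 - 228380641) = sqrt((-10/9)**2 - 228380641) = sqrt(100/81 - 228380641) = sqrt(-18498831821/81) = I*sqrt(18498831821)/9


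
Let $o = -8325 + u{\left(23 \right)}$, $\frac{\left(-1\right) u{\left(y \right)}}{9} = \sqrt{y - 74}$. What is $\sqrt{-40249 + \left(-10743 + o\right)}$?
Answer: $\sqrt{-59317 - 9 i \sqrt{51}} \approx 0.132 - 243.55 i$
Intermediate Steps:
$u{\left(y \right)} = - 9 \sqrt{-74 + y}$ ($u{\left(y \right)} = - 9 \sqrt{y - 74} = - 9 \sqrt{-74 + y}$)
$o = -8325 - 9 i \sqrt{51}$ ($o = -8325 - 9 \sqrt{-74 + 23} = -8325 - 9 \sqrt{-51} = -8325 - 9 i \sqrt{51} \approx -8325.0 - 64.273 i$)
$\sqrt{-40249 + \left(-10743 + o\right)} = \sqrt{-40249 - \left(19068 + 9 i \sqrt{51}\right)} = \sqrt{-59317 - 9 i \sqrt{51}}$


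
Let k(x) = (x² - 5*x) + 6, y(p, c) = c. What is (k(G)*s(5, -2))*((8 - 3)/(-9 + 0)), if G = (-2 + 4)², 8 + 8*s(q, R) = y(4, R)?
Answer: 25/18 ≈ 1.3889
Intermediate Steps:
s(q, R) = -1 + R/8
G = 4 (G = 2² = 4)
k(x) = 6 + x² - 5*x
(k(G)*s(5, -2))*((8 - 3)/(-9 + 0)) = ((6 + 4² - 5*4)*(-1 + (⅛)*(-2)))*((8 - 3)/(-9 + 0)) = ((6 + 16 - 20)*(-1 - ¼))*(5/(-9)) = (2*(-5/4))*(5*(-⅑)) = -5/2*(-5/9) = 25/18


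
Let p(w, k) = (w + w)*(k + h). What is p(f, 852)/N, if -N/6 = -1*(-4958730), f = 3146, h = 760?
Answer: -2535676/7438095 ≈ -0.34090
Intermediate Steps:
p(w, k) = 2*w*(760 + k) (p(w, k) = (w + w)*(k + 760) = (2*w)*(760 + k) = 2*w*(760 + k))
N = -29752380 (N = -(-6)*(-4958730) = -6*4958730 = -29752380)
p(f, 852)/N = (2*3146*(760 + 852))/(-29752380) = (2*3146*1612)*(-1/29752380) = 10142704*(-1/29752380) = -2535676/7438095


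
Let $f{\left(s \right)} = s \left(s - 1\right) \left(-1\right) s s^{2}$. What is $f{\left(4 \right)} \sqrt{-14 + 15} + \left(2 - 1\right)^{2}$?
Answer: $-767$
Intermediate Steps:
$f{\left(s \right)} = - s^{4} \left(-1 + s\right)$ ($f{\left(s \right)} = s \left(-1 + s\right) \left(-1\right) s s^{2} = - s \left(-1 + s\right) s s^{2} = - s^{2} \left(-1 + s\right) s^{2} = - s^{4} \left(-1 + s\right)$)
$f{\left(4 \right)} \sqrt{-14 + 15} + \left(2 - 1\right)^{2} = 4^{4} \left(1 - 4\right) \sqrt{-14 + 15} + \left(2 - 1\right)^{2} = 256 \left(1 - 4\right) \sqrt{1} + 1^{2} = 256 \left(-3\right) 1 + 1 = \left(-768\right) 1 + 1 = -768 + 1 = -767$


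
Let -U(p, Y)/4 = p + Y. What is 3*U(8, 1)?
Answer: -108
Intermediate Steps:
U(p, Y) = -4*Y - 4*p (U(p, Y) = -4*(p + Y) = -4*(Y + p) = -4*Y - 4*p)
3*U(8, 1) = 3*(-4*1 - 4*8) = 3*(-4 - 32) = 3*(-36) = -108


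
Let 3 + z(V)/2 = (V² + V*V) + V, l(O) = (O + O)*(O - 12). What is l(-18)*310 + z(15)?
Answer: 335724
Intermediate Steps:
l(O) = 2*O*(-12 + O) (l(O) = (2*O)*(-12 + O) = 2*O*(-12 + O))
z(V) = -6 + 2*V + 4*V² (z(V) = -6 + 2*((V² + V*V) + V) = -6 + 2*((V² + V²) + V) = -6 + 2*(2*V² + V) = -6 + 2*(V + 2*V²) = -6 + (2*V + 4*V²) = -6 + 2*V + 4*V²)
l(-18)*310 + z(15) = (2*(-18)*(-12 - 18))*310 + (-6 + 2*15 + 4*15²) = (2*(-18)*(-30))*310 + (-6 + 30 + 4*225) = 1080*310 + (-6 + 30 + 900) = 334800 + 924 = 335724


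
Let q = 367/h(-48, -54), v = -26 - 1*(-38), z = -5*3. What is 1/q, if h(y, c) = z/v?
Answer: -5/1468 ≈ -0.0034060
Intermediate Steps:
z = -15
v = 12 (v = -26 + 38 = 12)
h(y, c) = -5/4 (h(y, c) = -15/12 = -15*1/12 = -5/4)
q = -1468/5 (q = 367/(-5/4) = 367*(-⅘) = -1468/5 ≈ -293.60)
1/q = 1/(-1468/5) = -5/1468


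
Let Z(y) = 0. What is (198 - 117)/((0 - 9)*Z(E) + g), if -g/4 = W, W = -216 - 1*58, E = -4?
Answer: 81/1096 ≈ 0.073905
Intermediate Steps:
W = -274 (W = -216 - 58 = -274)
g = 1096 (g = -4*(-274) = 1096)
(198 - 117)/((0 - 9)*Z(E) + g) = (198 - 117)/((0 - 9)*0 + 1096) = 81/(-9*0 + 1096) = 81/(0 + 1096) = 81/1096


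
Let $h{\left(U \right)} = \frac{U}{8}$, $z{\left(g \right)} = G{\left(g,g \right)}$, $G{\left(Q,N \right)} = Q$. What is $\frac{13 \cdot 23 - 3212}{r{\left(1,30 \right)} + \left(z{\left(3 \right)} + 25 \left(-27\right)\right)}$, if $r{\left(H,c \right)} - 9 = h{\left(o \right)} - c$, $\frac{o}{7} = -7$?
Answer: $\frac{23304}{5593} \approx 4.1666$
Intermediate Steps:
$o = -49$ ($o = 7 \left(-7\right) = -49$)
$z{\left(g \right)} = g$
$h{\left(U \right)} = \frac{U}{8}$ ($h{\left(U \right)} = U \frac{1}{8} = \frac{U}{8}$)
$r{\left(H,c \right)} = \frac{23}{8} - c$ ($r{\left(H,c \right)} = 9 - \left(\frac{49}{8} + c\right) = \frac{23}{8} - c$)
$\frac{13 \cdot 23 - 3212}{r{\left(1,30 \right)} + \left(z{\left(3 \right)} + 25 \left(-27\right)\right)} = \frac{13 \cdot 23 - 3212}{\left(\frac{23}{8} - 30\right) + \left(3 + 25 \left(-27\right)\right)} = \frac{299 - 3212}{\left(\frac{23}{8} - 30\right) + \left(3 - 675\right)} = - \frac{2913}{- \frac{217}{8} - 672} = - \frac{2913}{- \frac{5593}{8}} = \left(-2913\right) \left(- \frac{8}{5593}\right) = \frac{23304}{5593}$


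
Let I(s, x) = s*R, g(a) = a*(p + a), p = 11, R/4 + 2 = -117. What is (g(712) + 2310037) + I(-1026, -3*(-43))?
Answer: 3313189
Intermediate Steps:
R = -476 (R = -8 + 4*(-117) = -8 - 468 = -476)
g(a) = a*(11 + a)
I(s, x) = -476*s (I(s, x) = s*(-476) = -476*s)
(g(712) + 2310037) + I(-1026, -3*(-43)) = (712*(11 + 712) + 2310037) - 476*(-1026) = (712*723 + 2310037) + 488376 = (514776 + 2310037) + 488376 = 2824813 + 488376 = 3313189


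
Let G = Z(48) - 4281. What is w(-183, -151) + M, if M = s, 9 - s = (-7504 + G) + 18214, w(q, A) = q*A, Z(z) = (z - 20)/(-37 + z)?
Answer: 233315/11 ≈ 21210.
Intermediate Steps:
Z(z) = (-20 + z)/(-37 + z)
G = -47063/11 (G = (-20 + 48)/(-37 + 48) - 4281 = 28/11 - 4281 = -47063/11 ≈ -4278.5)
w(q, A) = A*q
s = -70648/11 (s = 9 - ((-7504 - 47063/11) + 18214) = 9 - (-129607/11 + 18214) = 9 - 1*70747/11 = 9 - 70747/11 = -70648/11 ≈ -6422.5)
M = -70648/11 ≈ -6422.5
w(-183, -151) + M = -151*(-183) - 70648/11 = 27633 - 70648/11 = 233315/11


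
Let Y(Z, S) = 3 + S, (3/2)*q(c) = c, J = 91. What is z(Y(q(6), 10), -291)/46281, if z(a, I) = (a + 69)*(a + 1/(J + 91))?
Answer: 32349/1403857 ≈ 0.023043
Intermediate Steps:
q(c) = 2*c/3
z(a, I) = (69 + a)*(1/182 + a) (z(a, I) = (a + 69)*(a + 1/(91 + 91)) = (69 + a)*(a + 1/182) = (69 + a)*(1/182 + a))
z(Y(q(6), 10), -291)/46281 = (69/182 + (3 + 10)**2 + 12559*(3 + 10)/182)/46281 = (69/182 + 13**2 + (12559/182)*13)*(1/46281) = (69/182 + 169 + 12559/14)*(1/46281) = (97047/91)*(1/46281) = 32349/1403857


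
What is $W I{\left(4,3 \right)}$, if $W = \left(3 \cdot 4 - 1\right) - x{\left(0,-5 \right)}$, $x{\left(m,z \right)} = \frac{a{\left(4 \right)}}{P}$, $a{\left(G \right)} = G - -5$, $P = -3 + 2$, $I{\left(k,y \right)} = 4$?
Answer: $80$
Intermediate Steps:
$P = -1$
$a{\left(G \right)} = 5 + G$ ($a{\left(G \right)} = G + 5 = 5 + G$)
$x{\left(m,z \right)} = -9$ ($x{\left(m,z \right)} = \frac{5 + 4}{-1} = 9 \left(-1\right) = -9$)
$W = 20$ ($W = \left(3 \cdot 4 - 1\right) - -9 = \left(12 - 1\right) + 9 = 11 + 9 = 20$)
$W I{\left(4,3 \right)} = 20 \cdot 4 = 80$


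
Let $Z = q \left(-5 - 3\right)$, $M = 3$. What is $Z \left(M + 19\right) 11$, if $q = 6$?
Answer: $-11616$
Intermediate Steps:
$Z = -48$ ($Z = 6 \left(-5 - 3\right) = 6 \left(-8\right) = -48$)
$Z \left(M + 19\right) 11 = - 48 \left(3 + 19\right) 11 = - 48 \cdot 22 \cdot 11 = \left(-48\right) 242 = -11616$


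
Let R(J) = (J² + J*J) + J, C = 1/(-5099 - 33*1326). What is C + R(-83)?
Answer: 669096614/48857 ≈ 13695.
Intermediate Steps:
C = -1/48857 (C = 1/(-5099 - 43758) = 1/(-48857) = -1/48857 ≈ -2.0468e-5)
R(J) = J + 2*J² (R(J) = (J² + J²) + J = 2*J² + J = J + 2*J²)
C + R(-83) = -1/48857 - 83*(1 + 2*(-83)) = -1/48857 - 83*(1 - 166) = -1/48857 - 83*(-165) = -1/48857 + 13695 = 669096614/48857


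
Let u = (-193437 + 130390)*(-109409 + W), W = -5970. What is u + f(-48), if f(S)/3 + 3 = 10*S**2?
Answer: 7274368924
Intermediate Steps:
f(S) = -9 + 30*S**2 (f(S) = -9 + 3*(10*S**2) = -9 + 30*S**2)
u = 7274299813 (u = (-193437 + 130390)*(-109409 - 5970) = -63047*(-115379) = 7274299813)
u + f(-48) = 7274299813 + (-9 + 30*(-48)**2) = 7274299813 + (-9 + 30*2304) = 7274299813 + (-9 + 69120) = 7274299813 + 69111 = 7274368924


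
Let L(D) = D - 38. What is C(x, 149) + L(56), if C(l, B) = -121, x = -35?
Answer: -103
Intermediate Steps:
L(D) = -38 + D
C(x, 149) + L(56) = -121 + (-38 + 56) = -121 + 18 = -103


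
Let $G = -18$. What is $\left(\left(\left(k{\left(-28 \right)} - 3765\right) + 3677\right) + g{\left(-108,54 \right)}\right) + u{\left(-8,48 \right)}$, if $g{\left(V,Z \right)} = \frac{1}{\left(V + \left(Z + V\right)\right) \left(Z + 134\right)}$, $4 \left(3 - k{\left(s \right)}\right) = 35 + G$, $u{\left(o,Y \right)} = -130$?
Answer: $- \frac{6677479}{30456} \approx -219.25$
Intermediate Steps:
$k{\left(s \right)} = - \frac{5}{4}$ ($k{\left(s \right)} = 3 - \frac{35 - 18}{4} = 3 - \frac{17}{4} = - \frac{5}{4}$)
$g{\left(V,Z \right)} = \frac{1}{\left(134 + Z\right) \left(Z + 2 V\right)}$ ($g{\left(V,Z \right)} = \frac{1}{\left(V + \left(V + Z\right)\right) \left(134 + Z\right)} = \frac{1}{\left(Z + 2 V\right) \left(134 + Z\right)} = \frac{1}{\left(134 + Z\right) \left(Z + 2 V\right)}$)
$\left(\left(\left(k{\left(-28 \right)} - 3765\right) + 3677\right) + g{\left(-108,54 \right)}\right) + u{\left(-8,48 \right)} = \left(\left(\left(- \frac{5}{4} - 3765\right) + 3677\right) + \frac{1}{54^{2} + 134 \cdot 54 + 268 \left(-108\right) + 2 \left(-108\right) 54}\right) - 130 = \left(\left(- \frac{15065}{4} + 3677\right) + \frac{1}{2916 + 7236 - 28944 - 11664}\right) - 130 = \left(- \frac{357}{4} + \frac{1}{-30456}\right) - 130 = \left(- \frac{357}{4} - \frac{1}{30456}\right) - 130 = - \frac{2718199}{30456} - 130 = - \frac{6677479}{30456}$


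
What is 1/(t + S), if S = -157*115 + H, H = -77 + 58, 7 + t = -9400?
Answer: -1/27481 ≈ -3.6389e-5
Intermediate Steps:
t = -9407 (t = -7 - 9400 = -9407)
H = -19
S = -18074 (S = -157*115 - 19 = -18055 - 19 = -18074)
1/(t + S) = 1/(-9407 - 18074) = 1/(-27481) = -1/27481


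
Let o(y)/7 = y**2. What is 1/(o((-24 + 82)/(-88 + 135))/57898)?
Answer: 63948341/11774 ≈ 5431.3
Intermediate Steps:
o(y) = 7*y**2
1/(o((-24 + 82)/(-88 + 135))/57898) = 1/((7*((-24 + 82)/(-88 + 135))**2)/57898) = 1/((7*(58/47)**2)*(1/57898)) = 1/((7*(3364/2209))*(1/57898)) = 1/((23548/2209)*(1/57898)) = 1/(11774/63948341) = 63948341/11774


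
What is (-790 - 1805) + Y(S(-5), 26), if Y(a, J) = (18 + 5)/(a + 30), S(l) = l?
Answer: -64852/25 ≈ -2594.1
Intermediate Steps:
Y(a, J) = 23/(30 + a)
(-790 - 1805) + Y(S(-5), 26) = (-790 - 1805) + 23/(30 - 5) = -2595 + 23/25 = -64852/25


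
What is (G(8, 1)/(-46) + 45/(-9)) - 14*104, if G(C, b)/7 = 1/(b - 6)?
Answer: -336023/230 ≈ -1461.0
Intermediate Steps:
G(C, b) = 7/(-6 + b) (G(C, b) = 7/(b - 6) = 7/(-6 + b))
(G(8, 1)/(-46) + 45/(-9)) - 14*104 = ((7/(-6 + 1))/(-46) + 45/(-9)) - 14*104 = ((7/(-5))*(-1/46) + 45*(-⅑)) - 1456 = ((7*(-⅕))*(-1/46) - 5) - 1456 = (-7/5*(-1/46) - 5) - 1456 = (7/230 - 5) - 1456 = -1143/230 - 1456 = -336023/230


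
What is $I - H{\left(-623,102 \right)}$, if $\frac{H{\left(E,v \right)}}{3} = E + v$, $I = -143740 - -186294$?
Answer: $44117$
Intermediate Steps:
$I = 42554$ ($I = -143740 + 186294 = 42554$)
$H{\left(E,v \right)} = 3 E + 3 v$ ($H{\left(E,v \right)} = 3 \left(E + v\right) = 3 E + 3 v$)
$I - H{\left(-623,102 \right)} = 42554 - \left(3 \left(-623\right) + 3 \cdot 102\right) = 42554 - \left(-1869 + 306\right) = 42554 - -1563 = 42554 + 1563 = 44117$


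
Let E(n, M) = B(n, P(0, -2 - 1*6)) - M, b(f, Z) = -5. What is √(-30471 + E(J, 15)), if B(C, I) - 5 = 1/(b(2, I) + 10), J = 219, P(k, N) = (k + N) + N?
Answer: 2*I*√190505/5 ≈ 174.59*I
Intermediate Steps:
P(k, N) = k + 2*N (P(k, N) = (N + k) + N = k + 2*N)
B(C, I) = 26/5 (B(C, I) = 5 + 1/(-5 + 10) = 5 + 1/5 = 5 + ⅕ = 26/5)
E(n, M) = 26/5 - M
√(-30471 + E(J, 15)) = √(-30471 + (26/5 - 1*15)) = √(-30471 + (26/5 - 15)) = √(-30471 - 49/5) = √(-152404/5) = 2*I*√190505/5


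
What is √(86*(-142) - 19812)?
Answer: 2*I*√8006 ≈ 178.95*I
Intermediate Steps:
√(86*(-142) - 19812) = √(-12212 - 19812) = √(-32024) = 2*I*√8006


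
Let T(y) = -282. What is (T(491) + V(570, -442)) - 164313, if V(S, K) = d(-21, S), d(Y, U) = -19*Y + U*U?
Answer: 160704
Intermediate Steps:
d(Y, U) = U² - 19*Y (d(Y, U) = -19*Y + U² = U² - 19*Y)
V(S, K) = 399 + S² (V(S, K) = S² - 19*(-21) = S² + 399 = 399 + S²)
(T(491) + V(570, -442)) - 164313 = (-282 + (399 + 570²)) - 164313 = (-282 + (399 + 324900)) - 164313 = (-282 + 325299) - 164313 = 325017 - 164313 = 160704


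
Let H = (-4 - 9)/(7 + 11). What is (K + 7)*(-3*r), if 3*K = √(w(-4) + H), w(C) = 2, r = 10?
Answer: -210 - 5*√46/3 ≈ -221.30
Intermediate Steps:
H = -13/18 ≈ -0.72222
K = √46/18 (K = √(2 - 13/18)/3 = √(23/18)/3 = (√46/6)/3 = √46/18 ≈ 0.37680)
(K + 7)*(-3*r) = (√46/18 + 7)*(-3*10) = (7 + √46/18)*(-30) = -210 - 5*√46/3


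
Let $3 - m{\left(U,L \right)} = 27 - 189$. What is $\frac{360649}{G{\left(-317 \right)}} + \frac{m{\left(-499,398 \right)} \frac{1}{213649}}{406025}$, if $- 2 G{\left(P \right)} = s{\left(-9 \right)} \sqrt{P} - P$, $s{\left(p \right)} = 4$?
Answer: $- \frac{12514063750813421}{5777339225985} + \frac{2885192 i \sqrt{317}}{105561} \approx -2166.1 + 486.63 i$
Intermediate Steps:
$m{\left(U,L \right)} = 165$ ($m{\left(U,L \right)} = 3 - \left(27 - 189\right) = 3 - -162 = 3 + 162 = 165$)
$G{\left(P \right)} = \frac{P}{2} - 2 \sqrt{P}$ ($G{\left(P \right)} = - \frac{4 \sqrt{P} - P}{2} = - \frac{- P + 4 \sqrt{P}}{2} = \frac{P}{2} - 2 \sqrt{P}$)
$\frac{360649}{G{\left(-317 \right)}} + \frac{m{\left(-499,398 \right)} \frac{1}{213649}}{406025} = \frac{360649}{\frac{1}{2} \left(-317\right) - 2 \sqrt{-317}} + \frac{165 \cdot \frac{1}{213649}}{406025} = \frac{360649}{- \frac{317}{2} - 2 i \sqrt{317}} + 165 \cdot \frac{1}{213649} \cdot \frac{1}{406025} = \frac{360649}{- \frac{317}{2} - 2 i \sqrt{317}} + \frac{165}{213649} \cdot \frac{1}{406025} = \frac{360649}{- \frac{317}{2} - 2 i \sqrt{317}} + \frac{33}{17349367045} = \frac{33}{17349367045} + \frac{360649}{- \frac{317}{2} - 2 i \sqrt{317}}$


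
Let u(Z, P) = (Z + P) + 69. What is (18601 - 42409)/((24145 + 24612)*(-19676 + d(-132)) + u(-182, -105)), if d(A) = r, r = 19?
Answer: 7936/319472189 ≈ 2.4841e-5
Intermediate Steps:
u(Z, P) = 69 + P + Z (u(Z, P) = (P + Z) + 69 = 69 + P + Z)
d(A) = 19
(18601 - 42409)/((24145 + 24612)*(-19676 + d(-132)) + u(-182, -105)) = (18601 - 42409)/((24145 + 24612)*(-19676 + 19) + (69 - 105 - 182)) = -23808/(48757*(-19657) - 218) = -23808/(-958416349 - 218) = -23808/(-958416567) = -23808*(-1/958416567) = 7936/319472189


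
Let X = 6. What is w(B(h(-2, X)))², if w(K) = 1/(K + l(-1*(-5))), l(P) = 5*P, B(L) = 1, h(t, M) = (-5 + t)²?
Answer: 1/676 ≈ 0.0014793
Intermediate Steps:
w(K) = 1/(25 + K) (w(K) = 1/(K + 5*(-1*(-5))) = 1/(K + 5*5) = 1/(K + 25) = 1/(25 + K))
w(B(h(-2, X)))² = (1/(25 + 1))² = (1/26)² = 1/676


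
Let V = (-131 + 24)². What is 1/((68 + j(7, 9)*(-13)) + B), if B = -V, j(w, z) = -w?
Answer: -1/11290 ≈ -8.8574e-5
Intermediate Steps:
V = 11449 (V = (-107)² = 11449)
B = -11449 (B = -1*11449 = -11449)
1/((68 + j(7, 9)*(-13)) + B) = 1/((68 - 1*7*(-13)) - 11449) = 1/((68 - 7*(-13)) - 11449) = 1/((68 + 91) - 11449) = 1/(159 - 11449) = 1/(-11290) = -1/11290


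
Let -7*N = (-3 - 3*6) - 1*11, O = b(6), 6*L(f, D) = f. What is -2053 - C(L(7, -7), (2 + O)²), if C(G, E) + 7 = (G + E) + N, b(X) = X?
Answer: -88861/42 ≈ -2115.7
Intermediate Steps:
L(f, D) = f/6
O = 6
N = 32/7 (N = -((-3 - 3*6) - 1*11)/7 = -((-3 - 18) - 11)/7 = -(-21 - 11)/7 = -⅐*(-32) = 32/7 ≈ 4.5714)
C(G, E) = -17/7 + E + G (C(G, E) = -7 + ((G + E) + 32/7) = -7 + ((E + G) + 32/7) = -7 + (32/7 + E + G) = -17/7 + E + G)
-2053 - C(L(7, -7), (2 + O)²) = -2053 - (-17/7 + (2 + 6)² + (⅙)*7) = -2053 - (-17/7 + 8² + 7/6) = -2053 - (-17/7 + 64 + 7/6) = -2053 - 1*2635/42 = -2053 - 2635/42 = -88861/42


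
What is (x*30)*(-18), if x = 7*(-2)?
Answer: 7560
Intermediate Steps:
x = -14
(x*30)*(-18) = -14*30*(-18) = -420*(-18) = 7560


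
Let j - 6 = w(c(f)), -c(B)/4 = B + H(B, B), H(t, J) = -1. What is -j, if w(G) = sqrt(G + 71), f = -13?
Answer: -6 - sqrt(127) ≈ -17.269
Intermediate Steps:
c(B) = 4 - 4*B (c(B) = -4*(B - 1) = -4*(-1 + B) = 4 - 4*B)
w(G) = sqrt(71 + G)
j = 6 + sqrt(127) (j = 6 + sqrt(71 + (4 - 4*(-13))) = 6 + sqrt(71 + (4 + 52)) = 6 + sqrt(71 + 56) = 6 + sqrt(127) ≈ 17.269)
-j = -(6 + sqrt(127)) = -6 - sqrt(127)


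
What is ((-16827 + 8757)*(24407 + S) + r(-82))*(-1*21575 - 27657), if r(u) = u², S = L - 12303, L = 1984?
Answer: 5596862921152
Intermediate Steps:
S = -10319 (S = 1984 - 12303 = -10319)
((-16827 + 8757)*(24407 + S) + r(-82))*(-1*21575 - 27657) = ((-16827 + 8757)*(24407 - 10319) + (-82)²)*(-1*21575 - 27657) = (-8070*14088 + 6724)*(-21575 - 27657) = (-113690160 + 6724)*(-49232) = -113683436*(-49232) = 5596862921152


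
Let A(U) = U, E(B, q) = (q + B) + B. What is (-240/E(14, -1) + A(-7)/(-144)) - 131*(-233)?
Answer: 4394039/144 ≈ 30514.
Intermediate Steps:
E(B, q) = q + 2*B (E(B, q) = (B + q) + B = q + 2*B)
(-240/E(14, -1) + A(-7)/(-144)) - 131*(-233) = (-240/(-1 + 2*14) - 7/(-144)) - 131*(-233) = (-240/(-1 + 28) - 7*(-1/144)) + 30523 = (-240/27 + 7/144) + 30523 = (-240*1/27 + 7/144) + 30523 = (-80/9 + 7/144) + 30523 = -1273/144 + 30523 = 4394039/144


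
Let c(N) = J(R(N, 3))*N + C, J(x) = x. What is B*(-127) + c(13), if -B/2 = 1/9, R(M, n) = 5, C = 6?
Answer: 893/9 ≈ 99.222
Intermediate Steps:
c(N) = 6 + 5*N (c(N) = 5*N + 6 = 6 + 5*N)
B = -2/9 ≈ -0.22222
B*(-127) + c(13) = -2/9*(-127) + (6 + 5*13) = 254/9 + (6 + 65) = 254/9 + 71 = 893/9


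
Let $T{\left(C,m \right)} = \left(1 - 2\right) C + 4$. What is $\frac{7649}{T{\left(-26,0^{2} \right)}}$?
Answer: $\frac{7649}{30} \approx 254.97$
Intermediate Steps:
$T{\left(C,m \right)} = 4 - C$ ($T{\left(C,m \right)} = \left(1 - 2\right) C + 4 = - C + 4 = 4 - C$)
$\frac{7649}{T{\left(-26,0^{2} \right)}} = \frac{7649}{4 - -26} = \frac{7649}{4 + 26} = \frac{7649}{30}$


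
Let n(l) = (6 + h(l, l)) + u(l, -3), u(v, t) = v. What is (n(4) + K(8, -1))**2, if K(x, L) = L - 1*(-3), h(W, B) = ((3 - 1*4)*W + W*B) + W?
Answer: 784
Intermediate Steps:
h(W, B) = B*W (h(W, B) = ((3 - 4)*W + B*W) + W = (-W + B*W) + W = B*W)
K(x, L) = 3 + L (K(x, L) = L + 3 = 3 + L)
n(l) = 6 + l + l**2 (n(l) = (6 + l*l) + l = (6 + l**2) + l = 6 + l + l**2)
(n(4) + K(8, -1))**2 = ((6 + 4 + 4**2) + (3 - 1))**2 = ((6 + 4 + 16) + 2)**2 = (26 + 2)**2 = 28**2 = 784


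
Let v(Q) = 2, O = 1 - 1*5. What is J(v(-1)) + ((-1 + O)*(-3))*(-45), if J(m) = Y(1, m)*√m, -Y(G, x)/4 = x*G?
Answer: -675 - 8*√2 ≈ -686.31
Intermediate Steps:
O = -4 (O = 1 - 5 = -4)
Y(G, x) = -4*G*x (Y(G, x) = -4*x*G = -4*G*x)
J(m) = -4*m^(3/2) (J(m) = (-4*1*m)*√m = (-4*m)*√m = -4*m^(3/2))
J(v(-1)) + ((-1 + O)*(-3))*(-45) = -8*√2 + ((-1 - 4)*(-3))*(-45) = -8*√2 - 5*(-3)*(-45) = -8*√2 + 15*(-45) = -8*√2 - 675 = -675 - 8*√2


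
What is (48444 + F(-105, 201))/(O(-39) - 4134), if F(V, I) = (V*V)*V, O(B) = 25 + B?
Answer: 1109181/4148 ≈ 267.40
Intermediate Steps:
F(V, I) = V**3 (F(V, I) = V**2*V = V**3)
(48444 + F(-105, 201))/(O(-39) - 4134) = (48444 + (-105)**3)/((25 - 39) - 4134) = (48444 - 1157625)/(-14 - 4134) = -1109181/(-4148) = -1109181*(-1/4148) = 1109181/4148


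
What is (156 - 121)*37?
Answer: 1295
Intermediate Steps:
(156 - 121)*37 = 35*37 = 1295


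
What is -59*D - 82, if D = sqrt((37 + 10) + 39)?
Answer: -82 - 59*sqrt(86) ≈ -629.14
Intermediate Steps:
D = sqrt(86) (D = sqrt(47 + 39) = sqrt(86) ≈ 9.2736)
-59*D - 82 = -59*sqrt(86) - 82 = -82 - 59*sqrt(86)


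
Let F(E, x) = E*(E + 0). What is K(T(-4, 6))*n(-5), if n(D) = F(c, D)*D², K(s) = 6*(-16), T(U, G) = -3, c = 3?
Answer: -21600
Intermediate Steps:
K(s) = -96
F(E, x) = E² (F(E, x) = E*E = E²)
n(D) = 9*D² (n(D) = 3²*D² = 9*D²)
K(T(-4, 6))*n(-5) = -864*(-5)² = -864*25 = -96*225 = -21600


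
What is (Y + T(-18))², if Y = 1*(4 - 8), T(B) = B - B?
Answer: 16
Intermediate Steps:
T(B) = 0
Y = -4 (Y = 1*(-4) = -4)
(Y + T(-18))² = (-4 + 0)² = (-4)² = 16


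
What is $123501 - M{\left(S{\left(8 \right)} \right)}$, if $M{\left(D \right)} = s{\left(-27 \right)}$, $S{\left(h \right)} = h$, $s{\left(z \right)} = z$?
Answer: $123528$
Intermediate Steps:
$M{\left(D \right)} = -27$
$123501 - M{\left(S{\left(8 \right)} \right)} = 123501 - -27 = 123501 + 27 = 123528$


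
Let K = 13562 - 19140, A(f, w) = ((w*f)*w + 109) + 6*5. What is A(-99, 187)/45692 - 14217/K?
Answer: -4665068153/63717494 ≈ -73.215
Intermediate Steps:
A(f, w) = 139 + f*w**2 (A(f, w) = ((f*w)*w + 109) + 30 = (f*w**2 + 109) + 30 = (109 + f*w**2) + 30 = 139 + f*w**2)
K = -5578
A(-99, 187)/45692 - 14217/K = (139 - 99*187**2)/45692 - 14217/(-5578) = (139 - 99*34969)*(1/45692) - 14217*(-1/5578) = (139 - 3461931)*(1/45692) + 14217/5578 = -3461792*1/45692 + 14217/5578 = -865448/11423 + 14217/5578 = -4665068153/63717494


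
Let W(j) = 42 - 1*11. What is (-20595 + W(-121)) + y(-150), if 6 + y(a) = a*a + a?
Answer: 1780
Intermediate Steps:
y(a) = -6 + a + a² (y(a) = -6 + (a*a + a) = -6 + (a² + a) = -6 + (a + a²) = -6 + a + a²)
W(j) = 31 (W(j) = 42 - 11 = 31)
(-20595 + W(-121)) + y(-150) = (-20595 + 31) + (-6 - 150 + (-150)²) = -20564 + (-6 - 150 + 22500) = -20564 + 22344 = 1780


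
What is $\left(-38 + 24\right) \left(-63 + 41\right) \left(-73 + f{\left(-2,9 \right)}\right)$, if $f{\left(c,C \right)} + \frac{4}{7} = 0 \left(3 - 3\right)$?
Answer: $-22660$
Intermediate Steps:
$f{\left(c,C \right)} = - \frac{4}{7}$ ($f{\left(c,C \right)} = - \frac{4}{7} + 0 \left(3 - 3\right) = - \frac{4}{7} + 0 \cdot 0 = - \frac{4}{7} + 0 = - \frac{4}{7}$)
$\left(-38 + 24\right) \left(-63 + 41\right) \left(-73 + f{\left(-2,9 \right)}\right) = \left(-38 + 24\right) \left(-63 + 41\right) \left(-73 - \frac{4}{7}\right) = - 14 \left(\left(-22\right) \left(- \frac{515}{7}\right)\right) = \left(-14\right) \frac{11330}{7} = -22660$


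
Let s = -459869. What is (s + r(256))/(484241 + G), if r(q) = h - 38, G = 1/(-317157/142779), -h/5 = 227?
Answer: -24370449599/25596713343 ≈ -0.95209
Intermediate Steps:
h = -1135 (h = -5*227 = -1135)
G = -47593/105719 (G = 1/(-317157*1/142779) = 1/(-105719/47593) = -47593/105719 ≈ -0.45018)
r(q) = -1173 (r(q) = -1135 - 38 = -1173)
(s + r(256))/(484241 + G) = (-459869 - 1173)/(484241 - 47593/105719) = -461042/51193426686/105719 = -461042*105719/51193426686 = -24370449599/25596713343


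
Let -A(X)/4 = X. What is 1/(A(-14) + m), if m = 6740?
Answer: 1/6796 ≈ 0.00014715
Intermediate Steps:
A(X) = -4*X
1/(A(-14) + m) = 1/(-4*(-14) + 6740) = 1/(56 + 6740) = 1/6796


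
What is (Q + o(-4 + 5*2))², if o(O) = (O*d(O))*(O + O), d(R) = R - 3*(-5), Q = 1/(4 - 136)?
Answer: 39833373889/17424 ≈ 2.2861e+6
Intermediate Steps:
Q = -1/132 (Q = 1/(-132) = -1/132 ≈ -0.0075758)
d(R) = 15 + R (d(R) = R + 15 = 15 + R)
o(O) = 2*O²*(15 + O) (o(O) = (O*(15 + O))*(O + O) = (O*(15 + O))*(2*O) = 2*O²*(15 + O))
(Q + o(-4 + 5*2))² = (-1/132 + 2*(-4 + 5*2)²*(15 + (-4 + 5*2)))² = (-1/132 + 2*(-4 + 10)²*(15 + (-4 + 10)))² = (-1/132 + 2*6²*(15 + 6))² = (-1/132 + 2*36*21)² = (-1/132 + 1512)² = (199583/132)² = 39833373889/17424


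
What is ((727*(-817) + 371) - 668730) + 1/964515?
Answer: -1217524645769/964515 ≈ -1.2623e+6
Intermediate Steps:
((727*(-817) + 371) - 668730) + 1/964515 = ((-593959 + 371) - 668730) + 1/964515 = (-593588 - 668730) + 1/964515 = -1262318 + 1/964515 = -1217524645769/964515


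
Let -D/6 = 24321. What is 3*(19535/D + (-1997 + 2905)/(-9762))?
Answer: -53866913/79140534 ≈ -0.68065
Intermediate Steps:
D = -145926 (D = -6*24321 = -145926)
3*(19535/D + (-1997 + 2905)/(-9762)) = 3*(19535/(-145926) + (-1997 + 2905)/(-9762)) = 3*(19535*(-1/145926) + 908*(-1/9762)) = 3*(-19535/145926 - 454/4881) = 3*(-53866913/237421602) = -53866913/79140534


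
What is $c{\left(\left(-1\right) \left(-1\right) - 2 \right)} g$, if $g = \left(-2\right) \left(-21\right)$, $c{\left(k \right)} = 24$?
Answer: $1008$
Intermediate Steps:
$g = 42$
$c{\left(\left(-1\right) \left(-1\right) - 2 \right)} g = 24 \cdot 42 = 1008$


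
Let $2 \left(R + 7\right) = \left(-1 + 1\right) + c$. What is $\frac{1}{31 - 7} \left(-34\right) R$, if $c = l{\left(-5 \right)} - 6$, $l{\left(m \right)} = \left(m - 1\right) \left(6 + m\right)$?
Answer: $\frac{221}{12} \approx 18.417$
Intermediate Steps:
$l{\left(m \right)} = \left(-1 + m\right) \left(6 + m\right)$
$c = -12$ ($c = \left(-6 + \left(-5\right)^{2} + 5 \left(-5\right)\right) - 6 = \left(-6 + 25 - 25\right) - 6 = -6 - 6 = -12$)
$R = -13$ ($R = -7 + \frac{\left(-1 + 1\right) - 12}{2} = -7 + \frac{0 - 12}{2} = -7 + \frac{1}{2} \left(-12\right) = -7 - 6 = -13$)
$\frac{1}{31 - 7} \left(-34\right) R = \frac{1}{31 - 7} \left(-34\right) \left(-13\right) = \frac{1}{24} \left(-34\right) \left(-13\right) = \left(- \frac{17}{12}\right) \left(-13\right) = \frac{221}{12}$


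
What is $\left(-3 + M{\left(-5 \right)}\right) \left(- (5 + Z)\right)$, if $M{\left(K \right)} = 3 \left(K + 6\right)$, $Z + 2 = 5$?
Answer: $0$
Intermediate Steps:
$Z = 3$ ($Z = -2 + 5 = 3$)
$M{\left(K \right)} = 18 + 3 K$ ($M{\left(K \right)} = 3 \left(6 + K\right) = 18 + 3 K$)
$\left(-3 + M{\left(-5 \right)}\right) \left(- (5 + Z)\right) = \left(-3 + \left(18 + 3 \left(-5\right)\right)\right) \left(- (5 + 3)\right) = \left(-3 + \left(18 - 15\right)\right) \left(\left(-1\right) 8\right) = \left(-3 + 3\right) \left(-8\right) = 0 \left(-8\right) = 0$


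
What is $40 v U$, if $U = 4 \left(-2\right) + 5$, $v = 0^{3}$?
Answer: $0$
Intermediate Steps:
$v = 0$
$U = -3$ ($U = -8 + 5 = -3$)
$40 v U = 40 \cdot 0 \left(-3\right) = 0 \left(-3\right) = 0$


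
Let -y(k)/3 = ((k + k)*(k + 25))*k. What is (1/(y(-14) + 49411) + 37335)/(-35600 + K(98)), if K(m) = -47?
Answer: -1361794126/1300224325 ≈ -1.0474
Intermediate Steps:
y(k) = -6*k²*(25 + k) (y(k) = -3*(k + k)*(k + 25)*k = -3*(2*k)*(25 + k)*k = -3*2*k*(25 + k)*k = -6*k²*(25 + k))
(1/(y(-14) + 49411) + 37335)/(-35600 + K(98)) = (1/(6*(-14)²*(-25 - 1*(-14)) + 49411) + 37335)/(-35600 - 47) = (1/(6*196*(-25 + 14) + 49411) + 37335)/(-35647) = (1/(6*196*(-11) + 49411) + 37335)*(-1/35647) = (1/(-12936 + 49411) + 37335)*(-1/35647) = (1/36475 + 37335)*(-1/35647) = (1361794126/36475)*(-1/35647) = -1361794126/1300224325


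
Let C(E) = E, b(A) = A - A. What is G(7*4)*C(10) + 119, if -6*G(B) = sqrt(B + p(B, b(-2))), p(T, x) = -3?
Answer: 332/3 ≈ 110.67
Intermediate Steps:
b(A) = 0
G(B) = -sqrt(-3 + B)/6 (G(B) = -sqrt(B - 3)/6 = -sqrt(-3 + B)/6)
G(7*4)*C(10) + 119 = -sqrt(-3 + 7*4)/6*10 + 119 = -sqrt(-3 + 28)/6*10 + 119 = -sqrt(25)/6*10 + 119 = -1/6*5*10 + 119 = -5/6*10 + 119 = -25/3 + 119 = 332/3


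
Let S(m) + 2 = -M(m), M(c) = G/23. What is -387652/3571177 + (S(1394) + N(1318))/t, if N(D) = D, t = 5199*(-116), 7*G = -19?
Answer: -38396376272063/346748873288748 ≈ -0.11073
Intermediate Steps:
G = -19/7 (G = (⅐)*(-19) = -19/7 ≈ -2.7143)
t = -603084
M(c) = -19/161 (M(c) = -19/7/23 = -19/7*1/23 = -19/161)
S(m) = -303/161 (S(m) = -2 - 1*(-19/161) = -2 + 19/161 = -303/161)
-387652/3571177 + (S(1394) + N(1318))/t = -387652/3571177 + (-303/161 + 1318)/(-603084) = -387652*1/3571177 + (211895/161)*(-1/603084) = -387652/3571177 - 211895/97096524 = -38396376272063/346748873288748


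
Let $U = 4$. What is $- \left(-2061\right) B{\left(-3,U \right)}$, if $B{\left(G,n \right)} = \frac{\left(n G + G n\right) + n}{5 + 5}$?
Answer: $-4122$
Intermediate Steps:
$B{\left(G,n \right)} = \frac{n}{10} + \frac{G n}{5}$ ($B{\left(G,n \right)} = \frac{\left(G n + G n\right) + n}{10} = \left(2 G n + n\right) \frac{1}{10} = \left(n + 2 G n\right) \frac{1}{10} = \frac{n}{10} + \frac{G n}{5}$)
$- \left(-2061\right) B{\left(-3,U \right)} = - \left(-2061\right) \frac{1}{10} \cdot 4 \left(1 + 2 \left(-3\right)\right) = - \left(-2061\right) \frac{1}{10} \cdot 4 \left(1 - 6\right) = - \left(-2061\right) \frac{1}{10} \cdot 4 \left(-5\right) = - \left(-2061\right) \left(-2\right) = \left(-1\right) 4122 = -4122$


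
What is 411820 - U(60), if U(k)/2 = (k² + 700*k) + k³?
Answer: -111380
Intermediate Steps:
U(k) = 2*k² + 2*k³ + 1400*k (U(k) = 2*((k² + 700*k) + k³) = 2*(k² + k³ + 700*k) = 2*k² + 2*k³ + 1400*k)
411820 - U(60) = 411820 - 2*60*(700 + 60 + 60²) = 411820 - 2*60*(700 + 60 + 3600) = 411820 - 2*60*4360 = 411820 - 1*523200 = 411820 - 523200 = -111380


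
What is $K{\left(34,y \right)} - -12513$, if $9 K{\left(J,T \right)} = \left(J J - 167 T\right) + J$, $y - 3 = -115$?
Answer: $\frac{132511}{9} \approx 14723.0$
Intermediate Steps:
$y = -112$ ($y = 3 - 115 = -112$)
$K{\left(J,T \right)} = - \frac{167 T}{9} + \frac{J}{9} + \frac{J^{2}}{9}$ ($K{\left(J,T \right)} = \frac{\left(J J - 167 T\right) + J}{9} = \frac{\left(J^{2} - 167 T\right) + J}{9} = \frac{J + J^{2} - 167 T}{9} = - \frac{167 T}{9} + \frac{J}{9} + \frac{J^{2}}{9}$)
$K{\left(34,y \right)} - -12513 = \left(\left(- \frac{167}{9}\right) \left(-112\right) + \frac{1}{9} \cdot 34 + \frac{34^{2}}{9}\right) - -12513 = \left(\frac{18704}{9} + \frac{34}{9} + \frac{1}{9} \cdot 1156\right) + 12513 = \left(\frac{18704}{9} + \frac{34}{9} + \frac{1156}{9}\right) + 12513 = \frac{19894}{9} + 12513 = \frac{132511}{9}$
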